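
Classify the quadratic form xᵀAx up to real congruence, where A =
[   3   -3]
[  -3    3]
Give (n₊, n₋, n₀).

Answer: (1, 0, 1)

Derivation:
step 0: pivot 3 → sign +
step 1: row/col 1 already zero → sign 0
signature = (1, 0, 1)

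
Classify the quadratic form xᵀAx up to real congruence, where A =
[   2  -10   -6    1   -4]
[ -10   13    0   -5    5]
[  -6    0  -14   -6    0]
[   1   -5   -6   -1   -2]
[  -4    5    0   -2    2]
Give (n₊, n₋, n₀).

step 0: pivot 2 → sign +
step 1: pivot -37 → sign −
step 2: pivot -284/37 → sign −
step 3: pivot -93/284 → sign −
step 4: pivot 3/31 → sign +
signature = (2, 3, 0)

Answer: (2, 3, 0)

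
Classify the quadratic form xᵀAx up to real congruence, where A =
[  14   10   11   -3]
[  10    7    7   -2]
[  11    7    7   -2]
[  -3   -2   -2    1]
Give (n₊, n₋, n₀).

step 0: pivot 14 → sign +
step 1: pivot -1/7 → sign −
step 2: pivot 7/2 → sign +
step 3: pivot 3/7 → sign +
signature = (3, 1, 0)

Answer: (3, 1, 0)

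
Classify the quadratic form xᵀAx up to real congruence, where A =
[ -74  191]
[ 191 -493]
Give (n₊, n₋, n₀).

step 0: pivot -74 → sign −
step 1: pivot -1/74 → sign −
signature = (0, 2, 0)

Answer: (0, 2, 0)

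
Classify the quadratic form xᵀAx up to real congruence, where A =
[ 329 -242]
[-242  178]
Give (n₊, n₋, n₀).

step 0: pivot 329 → sign +
step 1: pivot -2/329 → sign −
signature = (1, 1, 0)

Answer: (1, 1, 0)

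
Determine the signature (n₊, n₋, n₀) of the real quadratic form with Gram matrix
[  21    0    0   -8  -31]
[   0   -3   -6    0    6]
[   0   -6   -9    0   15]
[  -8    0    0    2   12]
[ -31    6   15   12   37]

step 0: pivot 21 → sign +
step 1: pivot -3 → sign −
step 2: pivot 3 → sign +
step 3: pivot -22/21 → sign −
step 4: pivot 3/11 → sign +
signature = (3, 2, 0)

Answer: (3, 2, 0)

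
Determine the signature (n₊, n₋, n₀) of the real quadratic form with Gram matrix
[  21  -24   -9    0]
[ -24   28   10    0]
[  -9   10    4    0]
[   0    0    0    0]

step 0: pivot 21 → sign +
step 1: pivot 4/7 → sign +
step 2: row/col 2 already zero → sign 0
step 3: row/col 3 already zero → sign 0
signature = (2, 0, 2)

Answer: (2, 0, 2)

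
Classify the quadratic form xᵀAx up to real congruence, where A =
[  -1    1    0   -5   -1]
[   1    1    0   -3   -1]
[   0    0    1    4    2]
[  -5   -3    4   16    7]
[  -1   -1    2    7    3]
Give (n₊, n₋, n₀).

Answer: (3, 2, 0)

Derivation:
step 0: pivot -1 → sign −
step 1: pivot 2 → sign +
step 2: pivot 1 → sign +
step 3: pivot -7 → sign −
step 4: pivot 2/7 → sign +
signature = (3, 2, 0)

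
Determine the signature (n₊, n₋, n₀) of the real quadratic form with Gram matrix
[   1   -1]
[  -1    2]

Answer: (2, 0, 0)

Derivation:
step 0: pivot 1 → sign +
step 1: pivot 1 → sign +
signature = (2, 0, 0)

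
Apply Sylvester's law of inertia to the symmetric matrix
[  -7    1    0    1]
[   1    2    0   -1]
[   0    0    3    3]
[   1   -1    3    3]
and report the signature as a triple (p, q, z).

Answer: (2, 2, 0)

Derivation:
step 0: pivot -7 → sign −
step 1: pivot 15/7 → sign +
step 2: pivot 3 → sign +
step 3: pivot -1/5 → sign −
signature = (2, 2, 0)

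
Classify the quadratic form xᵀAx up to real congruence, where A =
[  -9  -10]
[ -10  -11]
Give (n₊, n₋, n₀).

Answer: (1, 1, 0)

Derivation:
step 0: pivot -9 → sign −
step 1: pivot 1/9 → sign +
signature = (1, 1, 0)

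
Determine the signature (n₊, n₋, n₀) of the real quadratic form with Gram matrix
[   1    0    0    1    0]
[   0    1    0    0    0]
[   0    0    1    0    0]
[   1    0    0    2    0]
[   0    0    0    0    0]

step 0: pivot 1 → sign +
step 1: pivot 1 → sign +
step 2: pivot 1 → sign +
step 3: pivot 1 → sign +
step 4: row/col 4 already zero → sign 0
signature = (4, 0, 1)

Answer: (4, 0, 1)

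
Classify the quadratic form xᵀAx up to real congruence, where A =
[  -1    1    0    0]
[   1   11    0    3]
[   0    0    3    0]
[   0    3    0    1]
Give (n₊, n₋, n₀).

Answer: (3, 1, 0)

Derivation:
step 0: pivot -1 → sign −
step 1: pivot 12 → sign +
step 2: pivot 3 → sign +
step 3: pivot 1/4 → sign +
signature = (3, 1, 0)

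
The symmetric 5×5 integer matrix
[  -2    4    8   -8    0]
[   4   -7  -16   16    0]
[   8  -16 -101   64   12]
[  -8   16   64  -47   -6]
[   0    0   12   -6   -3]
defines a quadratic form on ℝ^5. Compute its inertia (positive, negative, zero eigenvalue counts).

step 0: pivot -2 → sign −
step 1: pivot 1 → sign +
step 2: pivot -69 → sign −
step 3: pivot -11/69 → sign −
step 4: pivot 3/11 → sign +
signature = (2, 3, 0)

Answer: (2, 3, 0)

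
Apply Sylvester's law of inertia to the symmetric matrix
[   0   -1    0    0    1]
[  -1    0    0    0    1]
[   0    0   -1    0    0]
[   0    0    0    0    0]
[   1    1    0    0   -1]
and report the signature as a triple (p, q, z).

Answer: (2, 2, 1)

Derivation:
step 0: pivot -2 → sign −
step 1: pivot 1/2 → sign +
step 2: pivot -1 → sign −
step 3: pivot 1 → sign +
step 4: row/col 4 already zero → sign 0
signature = (2, 2, 1)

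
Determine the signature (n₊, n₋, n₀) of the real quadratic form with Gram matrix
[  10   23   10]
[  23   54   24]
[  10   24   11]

Answer: (3, 0, 0)

Derivation:
step 0: pivot 10 → sign +
step 1: pivot 11/10 → sign +
step 2: pivot 1/11 → sign +
signature = (3, 0, 0)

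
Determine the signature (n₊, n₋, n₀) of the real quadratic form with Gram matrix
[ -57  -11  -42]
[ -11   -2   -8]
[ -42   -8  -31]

Answer: (1, 2, 0)

Derivation:
step 0: pivot -57 → sign −
step 1: pivot 7/57 → sign +
step 2: pivot -1/7 → sign −
signature = (1, 2, 0)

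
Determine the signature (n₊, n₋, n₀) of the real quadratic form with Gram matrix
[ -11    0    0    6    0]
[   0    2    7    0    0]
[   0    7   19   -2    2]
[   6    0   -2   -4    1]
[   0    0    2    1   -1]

step 0: pivot -11 → sign −
step 1: pivot 2 → sign +
step 2: pivot -11/2 → sign −
step 3: pivot -3/11 → sign −
step 4: pivot 3/11 → sign +
signature = (2, 3, 0)

Answer: (2, 3, 0)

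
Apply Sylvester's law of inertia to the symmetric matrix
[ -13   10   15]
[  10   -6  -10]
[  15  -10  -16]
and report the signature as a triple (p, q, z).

Answer: (1, 2, 0)

Derivation:
step 0: pivot -13 → sign −
step 1: pivot 22/13 → sign +
step 2: pivot -1/11 → sign −
signature = (1, 2, 0)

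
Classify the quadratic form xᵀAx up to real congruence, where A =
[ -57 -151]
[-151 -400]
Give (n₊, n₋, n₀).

Answer: (1, 1, 0)

Derivation:
step 0: pivot -57 → sign −
step 1: pivot 1/57 → sign +
signature = (1, 1, 0)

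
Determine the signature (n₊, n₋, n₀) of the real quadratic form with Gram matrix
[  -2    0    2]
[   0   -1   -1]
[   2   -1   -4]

Answer: (0, 3, 0)

Derivation:
step 0: pivot -2 → sign −
step 1: pivot -1 → sign −
step 2: pivot -1 → sign −
signature = (0, 3, 0)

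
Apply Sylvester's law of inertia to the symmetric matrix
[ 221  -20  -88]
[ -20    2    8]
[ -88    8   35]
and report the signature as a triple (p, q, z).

step 0: pivot 221 → sign +
step 1: pivot 42/221 → sign +
step 2: pivot -1/21 → sign −
signature = (2, 1, 0)

Answer: (2, 1, 0)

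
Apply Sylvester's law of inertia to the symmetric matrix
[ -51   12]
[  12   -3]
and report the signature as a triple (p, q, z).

Answer: (0, 2, 0)

Derivation:
step 0: pivot -51 → sign −
step 1: pivot -3/17 → sign −
signature = (0, 2, 0)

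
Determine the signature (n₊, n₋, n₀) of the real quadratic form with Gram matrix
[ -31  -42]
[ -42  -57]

Answer: (0, 2, 0)

Derivation:
step 0: pivot -31 → sign −
step 1: pivot -3/31 → sign −
signature = (0, 2, 0)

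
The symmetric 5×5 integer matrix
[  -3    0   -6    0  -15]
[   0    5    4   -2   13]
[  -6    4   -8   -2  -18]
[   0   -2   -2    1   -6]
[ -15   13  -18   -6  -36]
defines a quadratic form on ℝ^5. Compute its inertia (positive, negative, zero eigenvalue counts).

Answer: (3, 1, 1)

Derivation:
step 0: pivot -3 → sign −
step 1: pivot 5 → sign +
step 2: pivot 4/5 → sign +
step 3: pivot 2 → sign +
step 4: row/col 4 already zero → sign 0
signature = (3, 1, 1)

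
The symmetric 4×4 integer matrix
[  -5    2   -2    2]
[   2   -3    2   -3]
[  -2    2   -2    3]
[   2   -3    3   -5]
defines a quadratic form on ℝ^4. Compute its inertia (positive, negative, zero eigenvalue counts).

step 0: pivot -5 → sign −
step 1: pivot -11/5 → sign −
step 2: pivot -6/11 → sign −
step 3: pivot -1/6 → sign −
signature = (0, 4, 0)

Answer: (0, 4, 0)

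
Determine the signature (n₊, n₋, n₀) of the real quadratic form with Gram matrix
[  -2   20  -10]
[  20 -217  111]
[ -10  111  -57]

step 0: pivot -2 → sign −
step 1: pivot -17 → sign −
step 2: pivot 2/17 → sign +
signature = (1, 2, 0)

Answer: (1, 2, 0)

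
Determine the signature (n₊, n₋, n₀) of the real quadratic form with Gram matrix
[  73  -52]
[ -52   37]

Answer: (1, 1, 0)

Derivation:
step 0: pivot 73 → sign +
step 1: pivot -3/73 → sign −
signature = (1, 1, 0)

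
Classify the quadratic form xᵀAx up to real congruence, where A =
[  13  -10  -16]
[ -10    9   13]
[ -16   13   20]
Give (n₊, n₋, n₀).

step 0: pivot 13 → sign +
step 1: pivot 17/13 → sign +
step 2: pivot -1/17 → sign −
signature = (2, 1, 0)

Answer: (2, 1, 0)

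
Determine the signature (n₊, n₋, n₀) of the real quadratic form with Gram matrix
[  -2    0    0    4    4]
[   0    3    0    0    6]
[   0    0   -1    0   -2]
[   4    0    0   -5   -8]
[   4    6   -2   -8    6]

step 0: pivot -2 → sign −
step 1: pivot 3 → sign +
step 2: pivot -1 → sign −
step 3: pivot 3 → sign +
step 4: pivot 6 → sign +
signature = (3, 2, 0)

Answer: (3, 2, 0)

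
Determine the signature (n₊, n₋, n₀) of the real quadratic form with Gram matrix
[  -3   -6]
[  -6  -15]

step 0: pivot -3 → sign −
step 1: pivot -3 → sign −
signature = (0, 2, 0)

Answer: (0, 2, 0)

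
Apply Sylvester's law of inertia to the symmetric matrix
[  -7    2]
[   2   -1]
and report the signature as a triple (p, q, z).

Answer: (0, 2, 0)

Derivation:
step 0: pivot -7 → sign −
step 1: pivot -3/7 → sign −
signature = (0, 2, 0)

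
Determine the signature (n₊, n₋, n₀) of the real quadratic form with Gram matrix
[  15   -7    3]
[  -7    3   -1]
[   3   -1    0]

Answer: (1, 1, 1)

Derivation:
step 0: pivot 15 → sign +
step 1: pivot -4/15 → sign −
step 2: row/col 2 already zero → sign 0
signature = (1, 1, 1)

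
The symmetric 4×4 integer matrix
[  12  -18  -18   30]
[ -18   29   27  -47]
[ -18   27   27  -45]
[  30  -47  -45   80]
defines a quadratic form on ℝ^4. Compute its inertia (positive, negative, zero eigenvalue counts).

Answer: (3, 0, 1)

Derivation:
step 0: pivot 12 → sign +
step 1: pivot 2 → sign +
step 2: pivot 3 → sign +
step 3: row/col 3 already zero → sign 0
signature = (3, 0, 1)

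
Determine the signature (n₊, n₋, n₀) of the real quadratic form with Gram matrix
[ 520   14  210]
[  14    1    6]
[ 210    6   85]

Answer: (2, 0, 1)

Derivation:
step 0: pivot 520 → sign +
step 1: pivot 81/130 → sign +
step 2: row/col 2 already zero → sign 0
signature = (2, 0, 1)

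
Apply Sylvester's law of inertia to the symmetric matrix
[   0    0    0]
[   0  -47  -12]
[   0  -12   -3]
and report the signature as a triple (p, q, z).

Answer: (1, 1, 1)

Derivation:
step 0: pivot -47 → sign −
step 1: pivot 3/47 → sign +
step 2: row/col 2 already zero → sign 0
signature = (1, 1, 1)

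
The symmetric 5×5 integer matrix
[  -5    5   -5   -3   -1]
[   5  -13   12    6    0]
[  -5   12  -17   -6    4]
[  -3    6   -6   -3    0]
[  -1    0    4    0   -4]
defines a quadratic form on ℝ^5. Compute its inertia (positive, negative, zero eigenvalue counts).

Answer: (0, 5, 0)

Derivation:
step 0: pivot -5 → sign −
step 1: pivot -8 → sign −
step 2: pivot -47/8 → sign −
step 3: pivot -12/235 → sign −
step 4: pivot -3/4 → sign −
signature = (0, 5, 0)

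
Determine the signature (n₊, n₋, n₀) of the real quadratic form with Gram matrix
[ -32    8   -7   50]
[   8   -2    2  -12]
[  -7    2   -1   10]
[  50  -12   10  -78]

step 0: pivot -32 → sign −
step 1: pivot 17/32 → sign +
step 2: pivot -2/17 → sign −
step 3: pivot 6 → sign +
signature = (2, 2, 0)

Answer: (2, 2, 0)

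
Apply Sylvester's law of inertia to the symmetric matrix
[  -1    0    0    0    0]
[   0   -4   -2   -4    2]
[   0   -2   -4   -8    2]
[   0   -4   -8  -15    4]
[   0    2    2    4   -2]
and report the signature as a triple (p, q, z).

step 0: pivot -1 → sign −
step 1: pivot -4 → sign −
step 2: pivot -3 → sign −
step 3: pivot 1 → sign +
step 4: pivot -2/3 → sign −
signature = (1, 4, 0)

Answer: (1, 4, 0)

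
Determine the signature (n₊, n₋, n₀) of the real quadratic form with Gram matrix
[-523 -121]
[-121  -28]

Answer: (0, 2, 0)

Derivation:
step 0: pivot -523 → sign −
step 1: pivot -3/523 → sign −
signature = (0, 2, 0)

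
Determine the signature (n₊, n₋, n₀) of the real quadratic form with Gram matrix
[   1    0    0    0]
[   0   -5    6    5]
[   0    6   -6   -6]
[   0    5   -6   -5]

Answer: (2, 1, 1)

Derivation:
step 0: pivot 1 → sign +
step 1: pivot -5 → sign −
step 2: pivot 6/5 → sign +
step 3: row/col 3 already zero → sign 0
signature = (2, 1, 1)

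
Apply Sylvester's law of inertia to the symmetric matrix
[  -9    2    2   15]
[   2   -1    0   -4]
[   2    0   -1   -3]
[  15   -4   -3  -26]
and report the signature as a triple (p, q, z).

Answer: (0, 3, 1)

Derivation:
step 0: pivot -9 → sign −
step 1: pivot -5/9 → sign −
step 2: pivot -1/5 → sign −
step 3: row/col 3 already zero → sign 0
signature = (0, 3, 1)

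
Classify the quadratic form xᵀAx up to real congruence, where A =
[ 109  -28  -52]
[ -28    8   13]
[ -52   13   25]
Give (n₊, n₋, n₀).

step 0: pivot 109 → sign +
step 1: pivot 88/109 → sign +
step 2: pivot 3/88 → sign +
signature = (3, 0, 0)

Answer: (3, 0, 0)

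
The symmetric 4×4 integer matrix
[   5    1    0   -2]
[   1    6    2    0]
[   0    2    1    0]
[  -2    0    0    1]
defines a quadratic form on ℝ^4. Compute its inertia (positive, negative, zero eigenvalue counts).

step 0: pivot 5 → sign +
step 1: pivot 29/5 → sign +
step 2: pivot 9/29 → sign +
step 3: pivot 1/9 → sign +
signature = (4, 0, 0)

Answer: (4, 0, 0)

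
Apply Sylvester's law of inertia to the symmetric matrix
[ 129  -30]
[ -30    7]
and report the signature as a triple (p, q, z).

Answer: (2, 0, 0)

Derivation:
step 0: pivot 129 → sign +
step 1: pivot 1/43 → sign +
signature = (2, 0, 0)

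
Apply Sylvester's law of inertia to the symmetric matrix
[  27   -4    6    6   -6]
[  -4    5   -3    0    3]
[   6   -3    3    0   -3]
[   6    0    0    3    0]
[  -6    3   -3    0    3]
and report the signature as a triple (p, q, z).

step 0: pivot 27 → sign +
step 1: pivot 119/27 → sign +
step 2: pivot 78/119 → sign +
step 3: pivot 3/13 → sign +
step 4: row/col 4 already zero → sign 0
signature = (4, 0, 1)

Answer: (4, 0, 1)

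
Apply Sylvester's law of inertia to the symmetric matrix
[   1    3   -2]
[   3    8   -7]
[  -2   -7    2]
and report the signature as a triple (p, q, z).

step 0: pivot 1 → sign +
step 1: pivot -1 → sign −
step 2: pivot -1 → sign −
signature = (1, 2, 0)

Answer: (1, 2, 0)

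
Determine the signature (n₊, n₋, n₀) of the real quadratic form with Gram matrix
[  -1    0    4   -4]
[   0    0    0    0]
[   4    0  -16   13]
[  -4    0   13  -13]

step 0: pivot -1 → sign −
step 1: pivot 3 → sign +
step 2: pivot -3 → sign −
step 3: row/col 3 already zero → sign 0
signature = (1, 2, 1)

Answer: (1, 2, 1)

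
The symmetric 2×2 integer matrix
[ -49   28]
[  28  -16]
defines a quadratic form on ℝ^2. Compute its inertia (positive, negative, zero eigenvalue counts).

Answer: (0, 1, 1)

Derivation:
step 0: pivot -49 → sign −
step 1: row/col 1 already zero → sign 0
signature = (0, 1, 1)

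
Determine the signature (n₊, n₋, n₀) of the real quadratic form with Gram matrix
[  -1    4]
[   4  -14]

step 0: pivot -1 → sign −
step 1: pivot 2 → sign +
signature = (1, 1, 0)

Answer: (1, 1, 0)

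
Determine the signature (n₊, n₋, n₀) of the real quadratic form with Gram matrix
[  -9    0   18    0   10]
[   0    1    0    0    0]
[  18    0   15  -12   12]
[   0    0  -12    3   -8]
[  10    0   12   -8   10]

Answer: (3, 2, 0)

Derivation:
step 0: pivot -9 → sign −
step 1: pivot 1 → sign +
step 2: pivot 51 → sign +
step 3: pivot 3/17 → sign +
step 4: pivot -2/9 → sign −
signature = (3, 2, 0)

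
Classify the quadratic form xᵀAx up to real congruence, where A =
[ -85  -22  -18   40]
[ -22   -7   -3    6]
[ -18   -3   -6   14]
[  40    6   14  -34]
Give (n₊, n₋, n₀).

step 0: pivot -85 → sign −
step 1: pivot -111/85 → sign −
step 2: pivot -3/37 → sign −
step 3: pivot -2/3 → sign −
signature = (0, 4, 0)

Answer: (0, 4, 0)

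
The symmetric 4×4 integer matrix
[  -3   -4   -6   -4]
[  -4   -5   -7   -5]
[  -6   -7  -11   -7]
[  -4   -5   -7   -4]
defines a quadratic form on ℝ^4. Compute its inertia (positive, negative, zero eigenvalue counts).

Answer: (2, 2, 0)

Derivation:
step 0: pivot -3 → sign −
step 1: pivot 1/3 → sign +
step 2: pivot -2 → sign −
step 3: pivot 1 → sign +
signature = (2, 2, 0)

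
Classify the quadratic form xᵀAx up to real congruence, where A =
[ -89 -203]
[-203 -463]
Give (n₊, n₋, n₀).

step 0: pivot -89 → sign −
step 1: pivot 2/89 → sign +
signature = (1, 1, 0)

Answer: (1, 1, 0)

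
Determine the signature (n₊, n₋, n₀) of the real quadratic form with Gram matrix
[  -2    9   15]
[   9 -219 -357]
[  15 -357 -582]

step 0: pivot -2 → sign −
step 1: pivot -357/2 → sign −
step 2: pivot 3/119 → sign +
signature = (1, 2, 0)

Answer: (1, 2, 0)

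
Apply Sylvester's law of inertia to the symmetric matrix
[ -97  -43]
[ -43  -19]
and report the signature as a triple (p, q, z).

step 0: pivot -97 → sign −
step 1: pivot 6/97 → sign +
signature = (1, 1, 0)

Answer: (1, 1, 0)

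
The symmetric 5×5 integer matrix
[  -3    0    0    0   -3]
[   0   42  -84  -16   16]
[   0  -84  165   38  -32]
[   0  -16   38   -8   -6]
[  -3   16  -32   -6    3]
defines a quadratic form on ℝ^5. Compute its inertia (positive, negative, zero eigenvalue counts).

step 0: pivot -3 → sign −
step 1: pivot 42 → sign +
step 2: pivot -3 → sign −
step 3: pivot -44/21 → sign −
step 4: pivot -1/11 → sign −
signature = (1, 4, 0)

Answer: (1, 4, 0)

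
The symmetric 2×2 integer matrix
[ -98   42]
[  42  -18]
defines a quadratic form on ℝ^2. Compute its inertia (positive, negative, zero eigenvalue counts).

Answer: (0, 1, 1)

Derivation:
step 0: pivot -98 → sign −
step 1: row/col 1 already zero → sign 0
signature = (0, 1, 1)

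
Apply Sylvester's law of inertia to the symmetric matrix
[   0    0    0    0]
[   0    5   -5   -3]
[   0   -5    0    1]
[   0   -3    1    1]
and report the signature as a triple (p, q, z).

step 0: pivot 5 → sign +
step 1: pivot -5 → sign −
step 2: row/col 2 already zero → sign 0
step 3: row/col 3 already zero → sign 0
signature = (1, 1, 2)

Answer: (1, 1, 2)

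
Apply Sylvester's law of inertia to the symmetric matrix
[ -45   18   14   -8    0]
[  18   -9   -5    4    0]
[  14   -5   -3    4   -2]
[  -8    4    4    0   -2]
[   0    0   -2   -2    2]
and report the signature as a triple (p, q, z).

step 0: pivot -45 → sign −
step 1: pivot -9/5 → sign −
step 2: pivot 14/9 → sign +
step 3: pivot -16/63 → sign −
step 4: pivot -1/4 → sign −
signature = (1, 4, 0)

Answer: (1, 4, 0)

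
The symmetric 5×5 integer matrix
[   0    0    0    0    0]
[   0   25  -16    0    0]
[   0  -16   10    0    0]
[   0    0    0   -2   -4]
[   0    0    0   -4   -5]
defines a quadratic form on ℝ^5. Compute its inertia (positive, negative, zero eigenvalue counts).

step 0: pivot 25 → sign +
step 1: pivot -6/25 → sign −
step 2: pivot -2 → sign −
step 3: pivot 3 → sign +
step 4: row/col 4 already zero → sign 0
signature = (2, 2, 1)

Answer: (2, 2, 1)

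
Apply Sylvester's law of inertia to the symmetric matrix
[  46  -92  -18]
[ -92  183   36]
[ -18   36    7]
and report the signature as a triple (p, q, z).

step 0: pivot 46 → sign +
step 1: pivot -1 → sign −
step 2: pivot -1/23 → sign −
signature = (1, 2, 0)

Answer: (1, 2, 0)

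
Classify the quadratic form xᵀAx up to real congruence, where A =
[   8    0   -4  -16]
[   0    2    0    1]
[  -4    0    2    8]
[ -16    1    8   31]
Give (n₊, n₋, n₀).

step 0: pivot 8 → sign +
step 1: pivot 2 → sign +
step 2: pivot -3/2 → sign −
step 3: row/col 3 already zero → sign 0
signature = (2, 1, 1)

Answer: (2, 1, 1)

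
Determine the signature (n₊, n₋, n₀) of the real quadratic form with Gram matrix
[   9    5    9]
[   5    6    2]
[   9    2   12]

Answer: (3, 0, 0)

Derivation:
step 0: pivot 9 → sign +
step 1: pivot 29/9 → sign +
step 2: pivot 6/29 → sign +
signature = (3, 0, 0)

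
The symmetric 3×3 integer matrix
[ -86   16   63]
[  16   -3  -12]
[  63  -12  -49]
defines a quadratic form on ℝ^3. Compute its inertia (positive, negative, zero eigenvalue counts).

Answer: (1, 2, 0)

Derivation:
step 0: pivot -86 → sign −
step 1: pivot -1/43 → sign −
step 2: pivot 1/2 → sign +
signature = (1, 2, 0)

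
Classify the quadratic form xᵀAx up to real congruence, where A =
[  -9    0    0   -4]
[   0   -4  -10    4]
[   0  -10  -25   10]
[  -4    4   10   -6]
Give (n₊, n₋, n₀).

step 0: pivot -9 → sign −
step 1: pivot -4 → sign −
step 2: pivot -2/9 → sign −
step 3: row/col 3 already zero → sign 0
signature = (0, 3, 1)

Answer: (0, 3, 1)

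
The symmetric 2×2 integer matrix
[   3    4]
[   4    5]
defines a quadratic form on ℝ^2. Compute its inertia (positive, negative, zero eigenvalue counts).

Answer: (1, 1, 0)

Derivation:
step 0: pivot 3 → sign +
step 1: pivot -1/3 → sign −
signature = (1, 1, 0)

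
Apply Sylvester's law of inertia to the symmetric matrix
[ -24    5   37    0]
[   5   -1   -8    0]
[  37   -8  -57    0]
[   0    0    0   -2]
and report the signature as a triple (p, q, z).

Answer: (1, 3, 0)

Derivation:
step 0: pivot -24 → sign −
step 1: pivot 1/24 → sign +
step 2: pivot -2 → sign −
step 3: pivot -2 → sign −
signature = (1, 3, 0)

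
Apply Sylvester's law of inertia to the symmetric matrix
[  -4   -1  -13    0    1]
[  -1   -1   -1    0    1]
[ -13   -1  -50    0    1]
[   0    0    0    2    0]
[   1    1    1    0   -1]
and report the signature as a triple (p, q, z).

step 0: pivot -4 → sign −
step 1: pivot -3/4 → sign −
step 2: pivot -1 → sign −
step 3: pivot 2 → sign +
step 4: row/col 4 already zero → sign 0
signature = (1, 3, 1)

Answer: (1, 3, 1)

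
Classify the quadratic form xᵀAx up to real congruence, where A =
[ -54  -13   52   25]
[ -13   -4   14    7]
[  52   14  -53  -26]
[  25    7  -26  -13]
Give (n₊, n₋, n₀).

Answer: (0, 4, 0)

Derivation:
step 0: pivot -54 → sign −
step 1: pivot -47/54 → sign −
step 2: pivot -19/47 → sign −
step 3: pivot -3/19 → sign −
signature = (0, 4, 0)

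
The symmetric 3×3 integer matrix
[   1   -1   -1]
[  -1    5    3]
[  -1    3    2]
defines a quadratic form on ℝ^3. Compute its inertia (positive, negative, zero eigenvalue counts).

step 0: pivot 1 → sign +
step 1: pivot 4 → sign +
step 2: row/col 2 already zero → sign 0
signature = (2, 0, 1)

Answer: (2, 0, 1)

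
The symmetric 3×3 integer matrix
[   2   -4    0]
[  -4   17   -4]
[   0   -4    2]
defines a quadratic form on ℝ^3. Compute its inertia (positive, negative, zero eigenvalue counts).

Answer: (3, 0, 0)

Derivation:
step 0: pivot 2 → sign +
step 1: pivot 9 → sign +
step 2: pivot 2/9 → sign +
signature = (3, 0, 0)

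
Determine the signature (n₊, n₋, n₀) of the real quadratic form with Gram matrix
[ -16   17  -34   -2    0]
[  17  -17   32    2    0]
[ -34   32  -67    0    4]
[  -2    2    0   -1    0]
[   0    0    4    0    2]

step 0: pivot -16 → sign −
step 1: pivot 17/16 → sign +
step 2: pivot -183/17 → sign −
step 3: pivot 101/183 → sign +
step 4: pivot -6/101 → sign −
signature = (2, 3, 0)

Answer: (2, 3, 0)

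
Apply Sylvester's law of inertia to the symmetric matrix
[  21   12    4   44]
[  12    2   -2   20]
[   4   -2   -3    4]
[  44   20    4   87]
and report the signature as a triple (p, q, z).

Answer: (2, 2, 0)

Derivation:
step 0: pivot 21 → sign +
step 1: pivot -34/7 → sign −
step 2: pivot 1/51 → sign +
step 3: pivot -1 → sign −
signature = (2, 2, 0)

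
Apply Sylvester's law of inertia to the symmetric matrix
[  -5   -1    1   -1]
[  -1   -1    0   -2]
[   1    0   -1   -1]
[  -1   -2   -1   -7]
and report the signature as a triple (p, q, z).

Answer: (0, 4, 0)

Derivation:
step 0: pivot -5 → sign −
step 1: pivot -4/5 → sign −
step 2: pivot -3/4 → sign −
step 3: pivot -2 → sign −
signature = (0, 4, 0)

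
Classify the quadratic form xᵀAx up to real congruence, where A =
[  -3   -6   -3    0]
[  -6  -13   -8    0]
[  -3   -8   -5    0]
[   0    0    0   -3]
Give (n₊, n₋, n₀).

Answer: (1, 3, 0)

Derivation:
step 0: pivot -3 → sign −
step 1: pivot -1 → sign −
step 2: pivot 2 → sign +
step 3: pivot -3 → sign −
signature = (1, 3, 0)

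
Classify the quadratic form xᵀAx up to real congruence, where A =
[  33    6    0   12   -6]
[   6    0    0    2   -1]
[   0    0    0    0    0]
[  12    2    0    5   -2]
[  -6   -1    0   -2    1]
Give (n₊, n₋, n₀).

step 0: pivot 33 → sign +
step 1: pivot -12/11 → sign −
step 2: pivot 2/3 → sign +
step 3: pivot -1/8 → sign −
step 4: row/col 4 already zero → sign 0
signature = (2, 2, 1)

Answer: (2, 2, 1)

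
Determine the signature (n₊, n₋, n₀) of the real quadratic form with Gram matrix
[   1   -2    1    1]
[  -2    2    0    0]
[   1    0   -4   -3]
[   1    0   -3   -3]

step 0: pivot 1 → sign +
step 1: pivot -2 → sign −
step 2: pivot -3 → sign −
step 3: pivot -2/3 → sign −
signature = (1, 3, 0)

Answer: (1, 3, 0)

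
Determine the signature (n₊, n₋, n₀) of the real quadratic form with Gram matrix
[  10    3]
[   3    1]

step 0: pivot 10 → sign +
step 1: pivot 1/10 → sign +
signature = (2, 0, 0)

Answer: (2, 0, 0)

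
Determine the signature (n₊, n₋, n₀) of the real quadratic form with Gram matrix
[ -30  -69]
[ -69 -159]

Answer: (0, 2, 0)

Derivation:
step 0: pivot -30 → sign −
step 1: pivot -3/10 → sign −
signature = (0, 2, 0)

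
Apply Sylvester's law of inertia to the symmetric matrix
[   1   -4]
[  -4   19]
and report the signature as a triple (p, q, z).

Answer: (2, 0, 0)

Derivation:
step 0: pivot 1 → sign +
step 1: pivot 3 → sign +
signature = (2, 0, 0)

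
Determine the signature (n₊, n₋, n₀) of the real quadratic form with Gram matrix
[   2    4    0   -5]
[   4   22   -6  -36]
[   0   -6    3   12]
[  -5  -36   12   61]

Answer: (3, 1, 0)

Derivation:
step 0: pivot 2 → sign +
step 1: pivot 14 → sign +
step 2: pivot 3/7 → sign +
step 3: pivot -3/2 → sign −
signature = (3, 1, 0)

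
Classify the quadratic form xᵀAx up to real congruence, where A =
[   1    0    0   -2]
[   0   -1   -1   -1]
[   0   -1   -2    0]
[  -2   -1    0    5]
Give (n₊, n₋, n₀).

step 0: pivot 1 → sign +
step 1: pivot -1 → sign −
step 2: pivot -1 → sign −
step 3: pivot 3 → sign +
signature = (2, 2, 0)

Answer: (2, 2, 0)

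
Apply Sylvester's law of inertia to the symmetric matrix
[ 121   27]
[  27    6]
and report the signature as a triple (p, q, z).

Answer: (1, 1, 0)

Derivation:
step 0: pivot 121 → sign +
step 1: pivot -3/121 → sign −
signature = (1, 1, 0)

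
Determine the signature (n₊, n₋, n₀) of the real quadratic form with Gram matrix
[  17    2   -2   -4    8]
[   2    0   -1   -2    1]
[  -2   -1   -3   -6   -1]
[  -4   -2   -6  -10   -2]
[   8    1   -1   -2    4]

Answer: (3, 2, 0)

Derivation:
step 0: pivot 17 → sign +
step 1: pivot -4/17 → sign −
step 2: pivot -3/4 → sign −
step 3: pivot 2 → sign +
step 4: pivot 1/3 → sign +
signature = (3, 2, 0)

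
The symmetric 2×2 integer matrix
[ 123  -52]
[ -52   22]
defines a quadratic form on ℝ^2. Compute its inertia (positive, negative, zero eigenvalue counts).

step 0: pivot 123 → sign +
step 1: pivot 2/123 → sign +
signature = (2, 0, 0)

Answer: (2, 0, 0)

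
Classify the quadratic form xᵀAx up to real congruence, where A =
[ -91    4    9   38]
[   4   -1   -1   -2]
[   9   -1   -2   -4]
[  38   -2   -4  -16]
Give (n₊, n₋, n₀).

Answer: (0, 3, 1)

Derivation:
step 0: pivot -91 → sign −
step 1: pivot -75/91 → sign −
step 2: pivot -2/3 → sign −
step 3: row/col 3 already zero → sign 0
signature = (0, 3, 1)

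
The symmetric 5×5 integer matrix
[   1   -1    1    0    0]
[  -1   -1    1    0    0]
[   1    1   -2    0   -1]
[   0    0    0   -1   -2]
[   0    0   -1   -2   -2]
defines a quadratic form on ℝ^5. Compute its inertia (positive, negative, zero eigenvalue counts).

Answer: (2, 3, 0)

Derivation:
step 0: pivot 1 → sign +
step 1: pivot -2 → sign −
step 2: pivot -1 → sign −
step 3: pivot -1 → sign −
step 4: pivot 3 → sign +
signature = (2, 3, 0)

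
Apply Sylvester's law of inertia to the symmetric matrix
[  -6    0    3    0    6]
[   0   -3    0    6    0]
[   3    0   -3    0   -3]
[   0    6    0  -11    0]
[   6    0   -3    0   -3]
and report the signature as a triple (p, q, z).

step 0: pivot -6 → sign −
step 1: pivot -3 → sign −
step 2: pivot -3/2 → sign −
step 3: pivot 1 → sign +
step 4: pivot 3 → sign +
signature = (2, 3, 0)

Answer: (2, 3, 0)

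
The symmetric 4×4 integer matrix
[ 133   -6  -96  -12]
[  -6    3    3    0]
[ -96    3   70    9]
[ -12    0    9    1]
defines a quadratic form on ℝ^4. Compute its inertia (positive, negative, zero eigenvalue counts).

step 0: pivot 133 → sign +
step 1: pivot 363/133 → sign +
step 2: pivot 7/121 → sign +
step 3: pivot -2/7 → sign −
signature = (3, 1, 0)

Answer: (3, 1, 0)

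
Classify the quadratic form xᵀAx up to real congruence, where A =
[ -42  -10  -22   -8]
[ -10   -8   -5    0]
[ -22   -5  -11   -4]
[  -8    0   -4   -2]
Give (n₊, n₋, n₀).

step 0: pivot -42 → sign −
step 1: pivot -118/21 → sign −
step 2: pivot 63/118 → sign +
step 3: pivot 2/63 → sign +
signature = (2, 2, 0)

Answer: (2, 2, 0)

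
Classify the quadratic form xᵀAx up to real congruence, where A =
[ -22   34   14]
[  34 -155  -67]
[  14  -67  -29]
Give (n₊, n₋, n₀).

Answer: (0, 3, 0)

Derivation:
step 0: pivot -22 → sign −
step 1: pivot -1127/11 → sign −
step 2: pivot -6/1127 → sign −
signature = (0, 3, 0)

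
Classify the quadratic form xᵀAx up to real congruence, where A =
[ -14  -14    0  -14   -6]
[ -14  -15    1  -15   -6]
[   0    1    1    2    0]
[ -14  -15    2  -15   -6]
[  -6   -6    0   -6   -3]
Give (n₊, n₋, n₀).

Answer: (1, 4, 0)

Derivation:
step 0: pivot -14 → sign −
step 1: pivot -1 → sign −
step 2: pivot 2 → sign +
step 3: pivot -1/2 → sign −
step 4: pivot -3/7 → sign −
signature = (1, 4, 0)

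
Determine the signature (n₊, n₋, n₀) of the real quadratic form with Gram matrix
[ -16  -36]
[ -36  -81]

step 0: pivot -16 → sign −
step 1: row/col 1 already zero → sign 0
signature = (0, 1, 1)

Answer: (0, 1, 1)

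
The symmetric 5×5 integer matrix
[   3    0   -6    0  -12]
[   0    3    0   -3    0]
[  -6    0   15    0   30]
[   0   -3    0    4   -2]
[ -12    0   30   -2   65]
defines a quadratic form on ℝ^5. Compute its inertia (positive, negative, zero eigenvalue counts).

Answer: (5, 0, 0)

Derivation:
step 0: pivot 3 → sign +
step 1: pivot 3 → sign +
step 2: pivot 3 → sign +
step 3: pivot 1 → sign +
step 4: pivot 1 → sign +
signature = (5, 0, 0)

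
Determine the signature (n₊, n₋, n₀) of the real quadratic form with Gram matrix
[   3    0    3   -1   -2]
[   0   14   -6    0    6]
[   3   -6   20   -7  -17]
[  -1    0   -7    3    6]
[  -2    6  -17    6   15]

step 0: pivot 3 → sign +
step 1: pivot 14 → sign +
step 2: pivot 101/7 → sign +
step 3: pivot 52/303 → sign +
step 4: pivot 3/13 → sign +
signature = (5, 0, 0)

Answer: (5, 0, 0)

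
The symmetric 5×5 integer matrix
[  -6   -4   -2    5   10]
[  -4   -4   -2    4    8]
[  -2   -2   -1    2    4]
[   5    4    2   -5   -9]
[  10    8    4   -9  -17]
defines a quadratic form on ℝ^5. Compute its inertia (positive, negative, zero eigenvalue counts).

Answer: (1, 3, 1)

Derivation:
step 0: pivot -6 → sign −
step 1: pivot -4/3 → sign −
step 2: pivot -1/2 → sign −
step 3: pivot 1 → sign +
step 4: row/col 4 already zero → sign 0
signature = (1, 3, 1)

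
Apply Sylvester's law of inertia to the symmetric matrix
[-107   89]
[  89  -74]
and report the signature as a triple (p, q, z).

Answer: (1, 1, 0)

Derivation:
step 0: pivot -107 → sign −
step 1: pivot 3/107 → sign +
signature = (1, 1, 0)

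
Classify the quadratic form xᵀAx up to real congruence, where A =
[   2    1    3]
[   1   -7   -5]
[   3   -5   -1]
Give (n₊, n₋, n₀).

step 0: pivot 2 → sign +
step 1: pivot -15/2 → sign −
step 2: pivot 2/15 → sign +
signature = (2, 1, 0)

Answer: (2, 1, 0)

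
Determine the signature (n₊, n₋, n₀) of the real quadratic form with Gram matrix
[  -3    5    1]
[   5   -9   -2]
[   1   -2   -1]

step 0: pivot -3 → sign −
step 1: pivot -2/3 → sign −
step 2: pivot -1/2 → sign −
signature = (0, 3, 0)

Answer: (0, 3, 0)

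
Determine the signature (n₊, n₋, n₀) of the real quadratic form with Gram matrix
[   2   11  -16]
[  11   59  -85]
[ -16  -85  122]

Answer: (1, 1, 1)

Derivation:
step 0: pivot 2 → sign +
step 1: pivot -3/2 → sign −
step 2: row/col 2 already zero → sign 0
signature = (1, 1, 1)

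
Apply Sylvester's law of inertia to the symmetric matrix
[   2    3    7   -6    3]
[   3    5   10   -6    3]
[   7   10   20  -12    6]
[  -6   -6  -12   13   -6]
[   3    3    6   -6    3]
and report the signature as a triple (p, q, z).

step 0: pivot 2 → sign +
step 1: pivot 1/2 → sign +
step 2: pivot -5 → sign −
step 3: pivot 29/5 → sign +
step 4: pivot 6/29 → sign +
signature = (4, 1, 0)

Answer: (4, 1, 0)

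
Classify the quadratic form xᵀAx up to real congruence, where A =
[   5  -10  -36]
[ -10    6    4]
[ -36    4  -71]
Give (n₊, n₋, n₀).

Answer: (2, 1, 0)

Derivation:
step 0: pivot 5 → sign +
step 1: pivot -14 → sign −
step 2: pivot 3/35 → sign +
signature = (2, 1, 0)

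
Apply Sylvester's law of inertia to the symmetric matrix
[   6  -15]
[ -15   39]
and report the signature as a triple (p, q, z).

step 0: pivot 6 → sign +
step 1: pivot 3/2 → sign +
signature = (2, 0, 0)

Answer: (2, 0, 0)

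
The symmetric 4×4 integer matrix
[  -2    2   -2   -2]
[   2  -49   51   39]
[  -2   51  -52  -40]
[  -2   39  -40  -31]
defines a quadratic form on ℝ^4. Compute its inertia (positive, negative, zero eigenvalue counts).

Answer: (1, 3, 0)

Derivation:
step 0: pivot -2 → sign −
step 1: pivot -47 → sign −
step 2: pivot 51/47 → sign +
step 3: pivot -3/17 → sign −
signature = (1, 3, 0)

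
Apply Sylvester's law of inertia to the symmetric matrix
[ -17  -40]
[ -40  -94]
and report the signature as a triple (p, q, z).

step 0: pivot -17 → sign −
step 1: pivot 2/17 → sign +
signature = (1, 1, 0)

Answer: (1, 1, 0)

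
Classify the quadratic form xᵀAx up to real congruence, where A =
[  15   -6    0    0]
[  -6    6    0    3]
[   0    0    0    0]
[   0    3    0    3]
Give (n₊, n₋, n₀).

Answer: (3, 0, 1)

Derivation:
step 0: pivot 15 → sign +
step 1: pivot 18/5 → sign +
step 2: pivot 1/2 → sign +
step 3: row/col 3 already zero → sign 0
signature = (3, 0, 1)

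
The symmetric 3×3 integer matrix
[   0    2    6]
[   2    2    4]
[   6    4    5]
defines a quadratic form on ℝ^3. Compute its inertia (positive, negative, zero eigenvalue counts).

step 0: pivot 2 → sign +
step 1: pivot -2 → sign −
step 2: pivot -1 → sign −
signature = (1, 2, 0)

Answer: (1, 2, 0)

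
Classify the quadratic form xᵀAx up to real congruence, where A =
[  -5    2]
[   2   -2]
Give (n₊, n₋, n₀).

step 0: pivot -5 → sign −
step 1: pivot -6/5 → sign −
signature = (0, 2, 0)

Answer: (0, 2, 0)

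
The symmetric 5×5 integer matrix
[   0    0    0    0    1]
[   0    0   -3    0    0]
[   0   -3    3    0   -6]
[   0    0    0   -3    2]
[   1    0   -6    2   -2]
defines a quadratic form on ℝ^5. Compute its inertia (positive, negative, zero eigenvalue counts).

step 0: pivot 3 → sign +
step 1: pivot -3 → sign −
step 2: pivot -3 → sign −
step 3: pivot -2/3 → sign −
step 4: pivot 3/2 → sign +
signature = (2, 3, 0)

Answer: (2, 3, 0)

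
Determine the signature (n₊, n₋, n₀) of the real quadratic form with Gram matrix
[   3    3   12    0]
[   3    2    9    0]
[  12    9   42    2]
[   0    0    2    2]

Answer: (3, 1, 0)

Derivation:
step 0: pivot 3 → sign +
step 1: pivot -1 → sign −
step 2: pivot 3 → sign +
step 3: pivot 2/3 → sign +
signature = (3, 1, 0)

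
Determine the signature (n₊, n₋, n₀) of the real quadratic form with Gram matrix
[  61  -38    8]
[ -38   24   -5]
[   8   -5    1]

Answer: (2, 1, 0)

Derivation:
step 0: pivot 61 → sign +
step 1: pivot 20/61 → sign +
step 2: pivot -1/20 → sign −
signature = (2, 1, 0)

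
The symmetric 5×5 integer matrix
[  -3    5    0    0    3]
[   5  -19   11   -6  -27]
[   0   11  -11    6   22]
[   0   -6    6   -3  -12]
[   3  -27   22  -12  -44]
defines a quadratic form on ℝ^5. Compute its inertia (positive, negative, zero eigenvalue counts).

Answer: (3, 2, 0)

Derivation:
step 0: pivot -3 → sign −
step 1: pivot -32/3 → sign −
step 2: pivot 11/32 → sign +
step 3: pivot 3/11 → sign +
step 4: pivot 3 → sign +
signature = (3, 2, 0)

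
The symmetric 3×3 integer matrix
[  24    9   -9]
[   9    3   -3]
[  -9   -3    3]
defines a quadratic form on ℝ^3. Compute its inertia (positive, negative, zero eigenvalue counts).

Answer: (1, 1, 1)

Derivation:
step 0: pivot 24 → sign +
step 1: pivot -3/8 → sign −
step 2: row/col 2 already zero → sign 0
signature = (1, 1, 1)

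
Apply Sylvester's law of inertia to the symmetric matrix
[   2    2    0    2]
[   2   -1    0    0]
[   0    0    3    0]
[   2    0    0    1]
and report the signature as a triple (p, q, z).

step 0: pivot 2 → sign +
step 1: pivot -3 → sign −
step 2: pivot 3 → sign +
step 3: pivot 1/3 → sign +
signature = (3, 1, 0)

Answer: (3, 1, 0)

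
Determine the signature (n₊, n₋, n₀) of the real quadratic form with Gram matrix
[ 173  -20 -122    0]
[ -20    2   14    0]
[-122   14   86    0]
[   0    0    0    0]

Answer: (1, 1, 2)

Derivation:
step 0: pivot 173 → sign +
step 1: pivot -54/173 → sign −
step 2: row/col 2 already zero → sign 0
step 3: row/col 3 already zero → sign 0
signature = (1, 1, 2)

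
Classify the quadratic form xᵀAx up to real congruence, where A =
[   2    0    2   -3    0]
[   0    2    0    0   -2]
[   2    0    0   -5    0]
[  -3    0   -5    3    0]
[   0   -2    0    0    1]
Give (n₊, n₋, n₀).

Answer: (3, 2, 0)

Derivation:
step 0: pivot 2 → sign +
step 1: pivot 2 → sign +
step 2: pivot -2 → sign −
step 3: pivot 1/2 → sign +
step 4: pivot -1 → sign −
signature = (3, 2, 0)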